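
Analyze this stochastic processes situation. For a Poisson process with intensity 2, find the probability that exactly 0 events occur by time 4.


P(N(t)=k) = (lambda*t)^k * exp(-lambda*t) / k!
lambda*t = 8
= 8^0 * exp(-8) / 0!
= 1 * 3.3546e-04 / 1
= 3.3546e-04

3.3546e-04


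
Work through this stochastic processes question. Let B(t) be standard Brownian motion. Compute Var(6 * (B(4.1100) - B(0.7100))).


Var(alpha*(B(t)-B(s))) = alpha^2 * (t-s)
= 6^2 * (4.1100 - 0.7100)
= 36 * 3.4000
= 122.4000

122.4000


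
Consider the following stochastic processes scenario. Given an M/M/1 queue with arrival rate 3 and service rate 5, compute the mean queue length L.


rho = 3/5 = 0.6000
L = rho/(1-rho)
= 0.6000/0.4000
= 1.5000

1.5000


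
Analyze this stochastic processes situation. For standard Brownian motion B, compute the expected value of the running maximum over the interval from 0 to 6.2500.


E(max B(s)) = sqrt(2t/pi)
= sqrt(2*6.2500/pi)
= sqrt(3.9789)
= 1.9947

1.9947


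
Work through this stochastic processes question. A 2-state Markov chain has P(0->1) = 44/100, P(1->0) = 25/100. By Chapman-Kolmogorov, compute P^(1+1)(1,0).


P^2 = P^1 * P^1
Computing via matrix multiplication of the transition matrix.
Entry (1,0) of P^2 = 0.3275

0.3275


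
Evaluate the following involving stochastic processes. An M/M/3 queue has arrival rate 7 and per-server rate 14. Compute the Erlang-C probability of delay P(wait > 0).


a = lambda/mu = 0.5000
rho = a/c = 0.1667
Erlang-C formula applied:
C(c,a) = 0.0152

0.0152


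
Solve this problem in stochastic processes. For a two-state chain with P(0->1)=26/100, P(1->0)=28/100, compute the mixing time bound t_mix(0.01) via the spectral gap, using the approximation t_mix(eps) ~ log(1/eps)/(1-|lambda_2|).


lambda_2 = |1 - p01 - p10| = |1 - 0.2600 - 0.2800| = 0.4600
t_mix ~ log(1/eps)/(1 - |lambda_2|)
= log(100)/(1 - 0.4600) = 4.6052/0.5400
= 8.5281

8.5281


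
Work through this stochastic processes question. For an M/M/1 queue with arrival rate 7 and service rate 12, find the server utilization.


rho = lambda/mu
= 7/12
= 0.5833

0.5833


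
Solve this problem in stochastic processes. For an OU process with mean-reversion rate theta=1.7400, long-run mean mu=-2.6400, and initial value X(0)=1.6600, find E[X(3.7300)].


E[X(t)] = mu + (X(0) - mu)*exp(-theta*t)
= -2.6400 + (1.6600 - -2.6400)*exp(-1.7400*3.7300)
= -2.6400 + 4.3000 * 0.0015
= -2.6335

-2.6335


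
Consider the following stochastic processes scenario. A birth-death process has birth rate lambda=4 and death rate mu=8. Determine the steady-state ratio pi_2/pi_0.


For birth-death process, pi_n/pi_0 = (lambda/mu)^n
= (4/8)^2
= 0.2500

0.2500


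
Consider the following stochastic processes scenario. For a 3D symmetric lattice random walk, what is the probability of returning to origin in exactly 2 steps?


P(return in 2 steps) = P(reverse first step) = 1/(2d)
= 1/6
= 0.1667

0.1667


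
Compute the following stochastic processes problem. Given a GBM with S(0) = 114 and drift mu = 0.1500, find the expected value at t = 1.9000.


E[S(t)] = S(0) * exp(mu * t)
= 114 * exp(0.1500 * 1.9000)
= 114 * 1.3298
= 151.5929

151.5929


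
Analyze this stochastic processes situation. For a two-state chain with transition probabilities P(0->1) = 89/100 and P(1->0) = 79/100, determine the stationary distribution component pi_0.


Stationary distribution: pi_0 = p10/(p01+p10), pi_1 = p01/(p01+p10)
p01 = 0.8900, p10 = 0.7900
pi_0 = 0.4702

0.4702


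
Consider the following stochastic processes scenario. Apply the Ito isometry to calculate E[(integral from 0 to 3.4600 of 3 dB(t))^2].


By Ito isometry: E[(int f dB)^2] = int f^2 dt
= 3^2 * 3.4600
= 9 * 3.4600 = 31.1400

31.1400


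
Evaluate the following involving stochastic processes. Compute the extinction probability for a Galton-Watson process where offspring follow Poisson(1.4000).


Since mu = 1.4000 > 1, extinction prob q < 1.
Solve s = exp(mu*(s-1)) iteratively.
q = 0.4890

0.4890


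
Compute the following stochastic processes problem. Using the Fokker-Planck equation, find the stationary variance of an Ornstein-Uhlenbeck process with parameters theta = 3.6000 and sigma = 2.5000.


Stationary variance = sigma^2 / (2*theta)
= 2.5000^2 / (2*3.6000)
= 6.2500 / 7.2000
= 0.8681

0.8681


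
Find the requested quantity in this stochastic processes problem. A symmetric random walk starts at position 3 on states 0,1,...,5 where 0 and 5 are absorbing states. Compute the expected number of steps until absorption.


For symmetric RW on 0,...,N with absorbing barriers, E(i) = i*(N-i)
E(3) = 3 * 2 = 6

6


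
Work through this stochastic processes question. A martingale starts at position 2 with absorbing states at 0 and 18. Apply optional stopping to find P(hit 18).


By optional stopping theorem: E(M at tau) = M(0) = 2
P(hit 18)*18 + P(hit 0)*0 = 2
P(hit 18) = (2 - 0)/(18 - 0) = 1/9 = 0.1111

0.1111


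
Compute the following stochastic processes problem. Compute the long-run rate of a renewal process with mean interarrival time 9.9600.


Long-run renewal rate = 1/E(X)
= 1/9.9600
= 0.1004

0.1004


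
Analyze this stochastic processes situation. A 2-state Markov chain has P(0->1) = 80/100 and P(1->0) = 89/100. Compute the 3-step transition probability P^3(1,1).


Computing P^3 by matrix multiplication.
P = [[0.2000, 0.8000], [0.8900, 0.1100]]
After raising P to the power 3:
P^3(1,1) = 0.3004

0.3004


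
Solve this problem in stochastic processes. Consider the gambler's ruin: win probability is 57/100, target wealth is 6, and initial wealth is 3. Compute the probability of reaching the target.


Gambler's ruin formula:
r = q/p = 0.4300/0.5700 = 0.7544
P(win) = (1 - r^i)/(1 - r^N)
= (1 - 0.7544^3)/(1 - 0.7544^6)
= 0.6996

0.6996


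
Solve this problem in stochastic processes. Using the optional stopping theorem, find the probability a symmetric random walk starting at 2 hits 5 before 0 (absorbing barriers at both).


By optional stopping theorem: E(M at tau) = M(0) = 2
P(hit 5)*5 + P(hit 0)*0 = 2
P(hit 5) = (2 - 0)/(5 - 0) = 2/5 = 0.4000

0.4000


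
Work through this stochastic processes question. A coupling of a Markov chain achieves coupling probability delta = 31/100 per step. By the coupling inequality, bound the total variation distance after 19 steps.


TV distance bound <= (1-delta)^n
= (1 - 0.3100)^19
= 0.6900^19
= 8.6723e-04

8.6723e-04


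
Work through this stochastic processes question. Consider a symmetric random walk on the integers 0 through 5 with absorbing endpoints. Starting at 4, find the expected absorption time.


For symmetric RW on 0,...,N with absorbing barriers, E(i) = i*(N-i)
E(4) = 4 * 1 = 4

4


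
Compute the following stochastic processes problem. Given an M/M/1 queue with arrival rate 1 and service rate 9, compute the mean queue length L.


rho = 1/9 = 0.1111
L = rho/(1-rho)
= 0.1111/0.8889
= 0.1250

0.1250


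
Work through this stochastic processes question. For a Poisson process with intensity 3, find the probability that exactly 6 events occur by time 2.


P(N(t)=k) = (lambda*t)^k * exp(-lambda*t) / k!
lambda*t = 6
= 6^6 * exp(-6) / 6!
= 46656 * 0.0025 / 720
= 0.1606

0.1606


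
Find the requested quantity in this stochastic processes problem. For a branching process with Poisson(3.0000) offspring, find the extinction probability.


Since mu = 3.0000 > 1, extinction prob q < 1.
Solve s = exp(mu*(s-1)) iteratively.
q = 0.0595

0.0595


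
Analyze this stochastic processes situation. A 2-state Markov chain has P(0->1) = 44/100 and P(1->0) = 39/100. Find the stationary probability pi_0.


Stationary distribution: pi_0 = p10/(p01+p10), pi_1 = p01/(p01+p10)
p01 = 0.4400, p10 = 0.3900
pi_0 = 0.4699

0.4699


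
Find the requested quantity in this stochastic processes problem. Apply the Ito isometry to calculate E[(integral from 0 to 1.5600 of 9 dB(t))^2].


By Ito isometry: E[(int f dB)^2] = int f^2 dt
= 9^2 * 1.5600
= 81 * 1.5600 = 126.3600

126.3600


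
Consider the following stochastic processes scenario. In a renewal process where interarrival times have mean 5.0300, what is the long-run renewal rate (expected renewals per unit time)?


Long-run renewal rate = 1/E(X)
= 1/5.0300
= 0.1988

0.1988


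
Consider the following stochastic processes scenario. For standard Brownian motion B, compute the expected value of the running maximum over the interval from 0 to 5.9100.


E(max B(s)) = sqrt(2t/pi)
= sqrt(2*5.9100/pi)
= sqrt(3.7624)
= 1.9397

1.9397


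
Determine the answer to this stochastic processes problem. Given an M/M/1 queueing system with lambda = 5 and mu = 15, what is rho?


rho = lambda/mu
= 5/15
= 0.3333

0.3333


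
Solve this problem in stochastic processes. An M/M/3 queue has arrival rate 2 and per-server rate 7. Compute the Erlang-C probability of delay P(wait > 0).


a = lambda/mu = 0.2857
rho = a/c = 0.0952
Erlang-C formula applied:
C(c,a) = 0.0032

0.0032


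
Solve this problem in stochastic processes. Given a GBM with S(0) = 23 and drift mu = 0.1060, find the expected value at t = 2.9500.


E[S(t)] = S(0) * exp(mu * t)
= 23 * exp(0.1060 * 2.9500)
= 23 * 1.3671
= 31.4436

31.4436


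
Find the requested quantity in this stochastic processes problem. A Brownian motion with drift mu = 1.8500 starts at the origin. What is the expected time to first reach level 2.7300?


Expected first passage time = a/mu
= 2.7300/1.8500
= 1.4757

1.4757


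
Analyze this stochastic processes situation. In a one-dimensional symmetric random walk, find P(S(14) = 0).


P(S(14) = 0) = C(14,7) / 4^7
= 3432 / 16384
= 0.2095

0.2095


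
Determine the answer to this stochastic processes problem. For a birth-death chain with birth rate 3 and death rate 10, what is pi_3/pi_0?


For birth-death process, pi_n/pi_0 = (lambda/mu)^n
= (3/10)^3
= 0.0270

0.0270


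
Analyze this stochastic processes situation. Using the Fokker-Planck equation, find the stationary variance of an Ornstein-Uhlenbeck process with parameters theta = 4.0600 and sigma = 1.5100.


Stationary variance = sigma^2 / (2*theta)
= 1.5100^2 / (2*4.0600)
= 2.2801 / 8.1200
= 0.2808

0.2808


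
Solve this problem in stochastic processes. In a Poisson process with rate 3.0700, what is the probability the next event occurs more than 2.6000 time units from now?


P(X > t) = exp(-lambda * t)
= exp(-3.0700 * 2.6000)
= exp(-7.9820) = 3.4156e-04

3.4156e-04


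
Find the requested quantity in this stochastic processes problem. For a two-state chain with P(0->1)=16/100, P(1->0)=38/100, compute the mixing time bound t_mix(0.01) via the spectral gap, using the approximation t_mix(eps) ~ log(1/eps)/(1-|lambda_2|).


lambda_2 = |1 - p01 - p10| = |1 - 0.1600 - 0.3800| = 0.4600
t_mix ~ log(1/eps)/(1 - |lambda_2|)
= log(100)/(1 - 0.4600) = 4.6052/0.5400
= 8.5281

8.5281


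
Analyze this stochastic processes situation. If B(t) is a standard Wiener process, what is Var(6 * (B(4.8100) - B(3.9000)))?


Var(alpha*(B(t)-B(s))) = alpha^2 * (t-s)
= 6^2 * (4.8100 - 3.9000)
= 36 * 0.9100
= 32.7600

32.7600


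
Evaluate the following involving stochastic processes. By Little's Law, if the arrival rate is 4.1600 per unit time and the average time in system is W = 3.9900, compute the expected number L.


Little's Law: L = lambda * W
= 4.1600 * 3.9900
= 16.5984

16.5984


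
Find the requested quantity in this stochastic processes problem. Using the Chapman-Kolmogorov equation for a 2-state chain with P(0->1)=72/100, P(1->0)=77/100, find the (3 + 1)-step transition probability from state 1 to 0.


P^4 = P^3 * P^1
Computing via matrix multiplication of the transition matrix.
Entry (1,0) of P^4 = 0.4870

0.4870


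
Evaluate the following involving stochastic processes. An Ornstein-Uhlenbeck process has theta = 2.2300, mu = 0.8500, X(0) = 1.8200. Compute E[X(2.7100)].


E[X(t)] = mu + (X(0) - mu)*exp(-theta*t)
= 0.8500 + (1.8200 - 0.8500)*exp(-2.2300*2.7100)
= 0.8500 + 0.9700 * 0.0024
= 0.8523

0.8523


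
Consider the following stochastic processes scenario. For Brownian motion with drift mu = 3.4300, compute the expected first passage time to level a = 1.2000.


Expected first passage time = a/mu
= 1.2000/3.4300
= 0.3499

0.3499


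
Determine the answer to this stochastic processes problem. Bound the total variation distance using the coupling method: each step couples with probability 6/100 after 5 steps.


TV distance bound <= (1-delta)^n
= (1 - 0.0600)^5
= 0.9400^5
= 0.7339

0.7339


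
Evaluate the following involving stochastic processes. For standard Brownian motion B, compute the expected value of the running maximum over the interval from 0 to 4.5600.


E(max B(s)) = sqrt(2t/pi)
= sqrt(2*4.5600/pi)
= sqrt(2.9030)
= 1.7038

1.7038


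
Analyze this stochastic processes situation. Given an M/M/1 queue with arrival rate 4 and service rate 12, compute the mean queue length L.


rho = 4/12 = 0.3333
L = rho/(1-rho)
= 0.3333/0.6667
= 0.5000

0.5000


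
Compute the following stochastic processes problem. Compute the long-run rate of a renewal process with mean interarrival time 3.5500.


Long-run renewal rate = 1/E(X)
= 1/3.5500
= 0.2817

0.2817


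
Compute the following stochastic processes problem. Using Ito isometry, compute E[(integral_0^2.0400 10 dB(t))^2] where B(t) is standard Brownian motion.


By Ito isometry: E[(int f dB)^2] = int f^2 dt
= 10^2 * 2.0400
= 100 * 2.0400 = 204.0000

204.0000


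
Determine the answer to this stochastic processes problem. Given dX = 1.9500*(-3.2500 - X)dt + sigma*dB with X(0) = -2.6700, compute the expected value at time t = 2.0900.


E[X(t)] = mu + (X(0) - mu)*exp(-theta*t)
= -3.2500 + (-2.6700 - -3.2500)*exp(-1.9500*2.0900)
= -3.2500 + 0.5800 * 0.0170
= -3.2401

-3.2401


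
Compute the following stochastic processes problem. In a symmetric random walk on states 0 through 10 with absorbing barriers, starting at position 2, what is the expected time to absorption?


For symmetric RW on 0,...,N with absorbing barriers, E(i) = i*(N-i)
E(2) = 2 * 8 = 16

16


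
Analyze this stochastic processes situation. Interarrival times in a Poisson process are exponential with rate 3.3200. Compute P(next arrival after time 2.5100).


P(X > t) = exp(-lambda * t)
= exp(-3.3200 * 2.5100)
= exp(-8.3332) = 2.4040e-04

2.4040e-04


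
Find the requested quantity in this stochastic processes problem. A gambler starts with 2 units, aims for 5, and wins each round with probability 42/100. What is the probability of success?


Gambler's ruin formula:
r = q/p = 0.5800/0.4200 = 1.3810
P(win) = (1 - r^i)/(1 - r^N)
= (1 - 1.3810^2)/(1 - 1.3810^5)
= 0.2255

0.2255


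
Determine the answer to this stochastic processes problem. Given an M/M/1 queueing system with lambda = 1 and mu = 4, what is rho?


rho = lambda/mu
= 1/4
= 0.2500

0.2500


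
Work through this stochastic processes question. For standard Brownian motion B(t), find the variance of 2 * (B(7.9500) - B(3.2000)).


Var(alpha*(B(t)-B(s))) = alpha^2 * (t-s)
= 2^2 * (7.9500 - 3.2000)
= 4 * 4.7500
= 19.0000

19.0000


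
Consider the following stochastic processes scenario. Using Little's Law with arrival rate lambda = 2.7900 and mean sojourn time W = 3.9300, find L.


Little's Law: L = lambda * W
= 2.7900 * 3.9300
= 10.9647

10.9647


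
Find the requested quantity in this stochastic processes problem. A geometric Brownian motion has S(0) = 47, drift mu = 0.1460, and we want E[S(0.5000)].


E[S(t)] = S(0) * exp(mu * t)
= 47 * exp(0.1460 * 0.5000)
= 47 * 1.0757
= 50.5593

50.5593


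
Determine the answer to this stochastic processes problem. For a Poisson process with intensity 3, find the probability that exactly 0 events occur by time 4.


P(N(t)=k) = (lambda*t)^k * exp(-lambda*t) / k!
lambda*t = 12
= 12^0 * exp(-12) / 0!
= 1 * 6.1442e-06 / 1
= 6.1442e-06

6.1442e-06


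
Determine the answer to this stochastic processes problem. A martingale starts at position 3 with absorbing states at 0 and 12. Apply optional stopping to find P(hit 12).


By optional stopping theorem: E(M at tau) = M(0) = 3
P(hit 12)*12 + P(hit 0)*0 = 3
P(hit 12) = (3 - 0)/(12 - 0) = 1/4 = 0.2500

0.2500


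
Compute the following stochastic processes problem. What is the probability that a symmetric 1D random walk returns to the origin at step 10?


P(S(10) = 0) = C(10,5) / 4^5
= 252 / 1024
= 0.2461

0.2461


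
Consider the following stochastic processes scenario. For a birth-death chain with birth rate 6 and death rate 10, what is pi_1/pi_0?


For birth-death process, pi_n/pi_0 = (lambda/mu)^n
= (6/10)^1
= 0.6000

0.6000


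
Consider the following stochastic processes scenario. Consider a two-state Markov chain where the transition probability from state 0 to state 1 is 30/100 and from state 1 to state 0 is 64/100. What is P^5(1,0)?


Computing P^5 by matrix multiplication.
P = [[0.7000, 0.3000], [0.6400, 0.3600]]
After raising P to the power 5:
P^5(1,0) = 0.6809

0.6809


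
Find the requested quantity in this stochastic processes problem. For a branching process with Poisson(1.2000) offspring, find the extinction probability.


Since mu = 1.2000 > 1, extinction prob q < 1.
Solve s = exp(mu*(s-1)) iteratively.
q = 0.6863

0.6863


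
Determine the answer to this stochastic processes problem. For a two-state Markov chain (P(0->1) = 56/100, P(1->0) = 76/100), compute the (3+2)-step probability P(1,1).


P^5 = P^3 * P^2
Computing via matrix multiplication of the transition matrix.
Entry (1,1) of P^5 = 0.4223

0.4223


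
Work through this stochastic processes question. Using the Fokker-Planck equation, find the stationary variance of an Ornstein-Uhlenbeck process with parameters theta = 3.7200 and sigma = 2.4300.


Stationary variance = sigma^2 / (2*theta)
= 2.4300^2 / (2*3.7200)
= 5.9049 / 7.4400
= 0.7937

0.7937


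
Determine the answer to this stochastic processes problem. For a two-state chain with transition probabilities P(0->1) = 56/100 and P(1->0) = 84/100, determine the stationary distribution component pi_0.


Stationary distribution: pi_0 = p10/(p01+p10), pi_1 = p01/(p01+p10)
p01 = 0.5600, p10 = 0.8400
pi_0 = 0.6000

0.6000


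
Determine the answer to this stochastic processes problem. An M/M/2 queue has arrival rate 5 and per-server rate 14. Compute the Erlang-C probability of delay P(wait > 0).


a = lambda/mu = 0.3571
rho = a/c = 0.1786
Erlang-C formula applied:
C(c,a) = 0.0541

0.0541


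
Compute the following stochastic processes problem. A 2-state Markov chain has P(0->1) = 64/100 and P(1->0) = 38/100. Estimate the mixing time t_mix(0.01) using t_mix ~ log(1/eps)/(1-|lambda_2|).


lambda_2 = |1 - p01 - p10| = |1 - 0.6400 - 0.3800| = 0.0200
t_mix ~ log(1/eps)/(1 - |lambda_2|)
= log(100)/(1 - 0.0200) = 4.6052/0.9800
= 4.6992

4.6992


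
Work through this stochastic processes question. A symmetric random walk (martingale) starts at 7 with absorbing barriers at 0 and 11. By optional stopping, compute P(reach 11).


By optional stopping theorem: E(M at tau) = M(0) = 7
P(hit 11)*11 + P(hit 0)*0 = 7
P(hit 11) = (7 - 0)/(11 - 0) = 7/11 = 0.6364

0.6364


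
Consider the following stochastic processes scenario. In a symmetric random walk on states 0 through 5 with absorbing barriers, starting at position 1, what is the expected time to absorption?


For symmetric RW on 0,...,N with absorbing barriers, E(i) = i*(N-i)
E(1) = 1 * 4 = 4

4


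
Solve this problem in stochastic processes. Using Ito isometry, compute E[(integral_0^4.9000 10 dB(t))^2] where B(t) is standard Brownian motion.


By Ito isometry: E[(int f dB)^2] = int f^2 dt
= 10^2 * 4.9000
= 100 * 4.9000 = 490.0000

490.0000


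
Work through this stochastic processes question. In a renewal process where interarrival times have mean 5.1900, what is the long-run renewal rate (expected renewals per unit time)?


Long-run renewal rate = 1/E(X)
= 1/5.1900
= 0.1927

0.1927


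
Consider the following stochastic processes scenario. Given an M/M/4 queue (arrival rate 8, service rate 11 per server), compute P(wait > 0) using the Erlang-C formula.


a = lambda/mu = 0.7273
rho = a/c = 0.1818
Erlang-C formula applied:
C(c,a) = 0.0069

0.0069


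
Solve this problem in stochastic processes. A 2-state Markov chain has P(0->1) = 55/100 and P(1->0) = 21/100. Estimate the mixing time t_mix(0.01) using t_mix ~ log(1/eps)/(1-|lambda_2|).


lambda_2 = |1 - p01 - p10| = |1 - 0.5500 - 0.2100| = 0.2400
t_mix ~ log(1/eps)/(1 - |lambda_2|)
= log(100)/(1 - 0.2400) = 4.6052/0.7600
= 6.0594

6.0594


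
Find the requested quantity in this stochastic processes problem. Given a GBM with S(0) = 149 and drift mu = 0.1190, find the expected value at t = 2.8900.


E[S(t)] = S(0) * exp(mu * t)
= 149 * exp(0.1190 * 2.8900)
= 149 * 1.4105
= 210.1573

210.1573


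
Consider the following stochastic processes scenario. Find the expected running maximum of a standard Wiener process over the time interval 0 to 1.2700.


E(max B(s)) = sqrt(2t/pi)
= sqrt(2*1.2700/pi)
= sqrt(0.8085)
= 0.8992

0.8992


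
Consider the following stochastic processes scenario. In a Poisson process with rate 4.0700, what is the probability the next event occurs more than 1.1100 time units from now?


P(X > t) = exp(-lambda * t)
= exp(-4.0700 * 1.1100)
= exp(-4.5177) = 0.0109

0.0109


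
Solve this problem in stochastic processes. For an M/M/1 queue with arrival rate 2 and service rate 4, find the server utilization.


rho = lambda/mu
= 2/4
= 0.5000

0.5000


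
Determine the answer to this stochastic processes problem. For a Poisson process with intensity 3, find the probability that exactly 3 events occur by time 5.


P(N(t)=k) = (lambda*t)^k * exp(-lambda*t) / k!
lambda*t = 15
= 15^3 * exp(-15) / 3!
= 3375 * 3.0590e-07 / 6
= 1.7207e-04

1.7207e-04


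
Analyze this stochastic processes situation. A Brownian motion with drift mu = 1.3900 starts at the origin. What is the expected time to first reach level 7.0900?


Expected first passage time = a/mu
= 7.0900/1.3900
= 5.1007

5.1007


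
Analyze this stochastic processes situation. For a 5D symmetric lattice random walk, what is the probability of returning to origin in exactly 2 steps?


P(return in 2 steps) = P(reverse first step) = 1/(2d)
= 1/10
= 0.1000

0.1000


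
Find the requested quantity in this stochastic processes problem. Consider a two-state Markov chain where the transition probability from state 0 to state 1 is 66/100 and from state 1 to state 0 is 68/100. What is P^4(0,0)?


Computing P^4 by matrix multiplication.
P = [[0.3400, 0.6600], [0.6800, 0.3200]]
After raising P to the power 4:
P^4(0,0) = 0.5140

0.5140


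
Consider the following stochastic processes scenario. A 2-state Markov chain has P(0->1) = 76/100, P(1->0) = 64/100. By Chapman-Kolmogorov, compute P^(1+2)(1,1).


P^3 = P^1 * P^2
Computing via matrix multiplication of the transition matrix.
Entry (1,1) of P^3 = 0.5136

0.5136


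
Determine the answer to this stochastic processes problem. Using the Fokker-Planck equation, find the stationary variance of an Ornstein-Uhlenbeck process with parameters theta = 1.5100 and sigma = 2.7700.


Stationary variance = sigma^2 / (2*theta)
= 2.7700^2 / (2*1.5100)
= 7.6729 / 3.0200
= 2.5407

2.5407


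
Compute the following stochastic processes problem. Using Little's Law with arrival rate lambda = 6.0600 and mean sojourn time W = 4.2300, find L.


Little's Law: L = lambda * W
= 6.0600 * 4.2300
= 25.6338

25.6338


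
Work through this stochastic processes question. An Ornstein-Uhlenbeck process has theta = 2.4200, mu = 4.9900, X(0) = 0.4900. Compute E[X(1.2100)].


E[X(t)] = mu + (X(0) - mu)*exp(-theta*t)
= 4.9900 + (0.4900 - 4.9900)*exp(-2.4200*1.2100)
= 4.9900 + -4.5000 * 0.0535
= 4.7493

4.7493


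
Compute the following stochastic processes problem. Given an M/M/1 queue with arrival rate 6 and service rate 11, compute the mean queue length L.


rho = 6/11 = 0.5455
L = rho/(1-rho)
= 0.5455/0.4545
= 1.2000

1.2000


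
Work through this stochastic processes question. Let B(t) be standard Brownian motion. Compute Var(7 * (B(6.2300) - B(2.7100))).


Var(alpha*(B(t)-B(s))) = alpha^2 * (t-s)
= 7^2 * (6.2300 - 2.7100)
= 49 * 3.5200
= 172.4800

172.4800


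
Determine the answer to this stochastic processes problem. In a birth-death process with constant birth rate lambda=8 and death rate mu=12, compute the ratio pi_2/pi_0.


For birth-death process, pi_n/pi_0 = (lambda/mu)^n
= (8/12)^2
= 0.4444

0.4444


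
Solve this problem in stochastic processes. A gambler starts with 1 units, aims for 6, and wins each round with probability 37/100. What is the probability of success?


Gambler's ruin formula:
r = q/p = 0.6300/0.3700 = 1.7027
P(win) = (1 - r^i)/(1 - r^N)
= (1 - 1.7027^1)/(1 - 1.7027^6)
= 0.0301

0.0301


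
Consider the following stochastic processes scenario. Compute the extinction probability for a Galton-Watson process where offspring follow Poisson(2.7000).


Since mu = 2.7000 > 1, extinction prob q < 1.
Solve s = exp(mu*(s-1)) iteratively.
q = 0.0844

0.0844


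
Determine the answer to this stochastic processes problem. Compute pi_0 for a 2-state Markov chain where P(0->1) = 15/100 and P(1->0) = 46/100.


Stationary distribution: pi_0 = p10/(p01+p10), pi_1 = p01/(p01+p10)
p01 = 0.1500, p10 = 0.4600
pi_0 = 0.7541

0.7541


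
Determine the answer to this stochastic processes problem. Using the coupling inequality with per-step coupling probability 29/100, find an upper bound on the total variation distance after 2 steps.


TV distance bound <= (1-delta)^n
= (1 - 0.2900)^2
= 0.7100^2
= 0.5041

0.5041


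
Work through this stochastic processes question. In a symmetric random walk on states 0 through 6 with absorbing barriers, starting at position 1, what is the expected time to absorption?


For symmetric RW on 0,...,N with absorbing barriers, E(i) = i*(N-i)
E(1) = 1 * 5 = 5

5


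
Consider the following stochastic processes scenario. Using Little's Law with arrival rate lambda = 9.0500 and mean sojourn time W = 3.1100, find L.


Little's Law: L = lambda * W
= 9.0500 * 3.1100
= 28.1455

28.1455


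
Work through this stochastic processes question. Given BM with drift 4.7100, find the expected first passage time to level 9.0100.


Expected first passage time = a/mu
= 9.0100/4.7100
= 1.9130

1.9130


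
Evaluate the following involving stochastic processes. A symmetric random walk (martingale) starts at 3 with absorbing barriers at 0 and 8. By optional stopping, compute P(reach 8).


By optional stopping theorem: E(M at tau) = M(0) = 3
P(hit 8)*8 + P(hit 0)*0 = 3
P(hit 8) = (3 - 0)/(8 - 0) = 3/8 = 0.3750

0.3750


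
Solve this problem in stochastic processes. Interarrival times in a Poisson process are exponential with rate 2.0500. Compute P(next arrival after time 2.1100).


P(X > t) = exp(-lambda * t)
= exp(-2.0500 * 2.1100)
= exp(-4.3255) = 0.0132

0.0132


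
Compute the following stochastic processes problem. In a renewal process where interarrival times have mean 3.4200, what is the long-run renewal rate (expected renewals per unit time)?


Long-run renewal rate = 1/E(X)
= 1/3.4200
= 0.2924

0.2924


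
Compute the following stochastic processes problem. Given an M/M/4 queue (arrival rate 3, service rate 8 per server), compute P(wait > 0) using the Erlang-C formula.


a = lambda/mu = 0.3750
rho = a/c = 0.0938
Erlang-C formula applied:
C(c,a) = 6.2488e-04

6.2488e-04


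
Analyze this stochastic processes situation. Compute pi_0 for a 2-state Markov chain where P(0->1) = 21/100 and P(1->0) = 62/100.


Stationary distribution: pi_0 = p10/(p01+p10), pi_1 = p01/(p01+p10)
p01 = 0.2100, p10 = 0.6200
pi_0 = 0.7470

0.7470


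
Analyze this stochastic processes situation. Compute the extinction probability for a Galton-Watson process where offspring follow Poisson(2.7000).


Since mu = 2.7000 > 1, extinction prob q < 1.
Solve s = exp(mu*(s-1)) iteratively.
q = 0.0844

0.0844


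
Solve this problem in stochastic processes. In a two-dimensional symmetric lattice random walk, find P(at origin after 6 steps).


P = C(6,3)^2 / 4^6
= 20^2 / 4096
= 400 / 4096
= 0.0977

0.0977


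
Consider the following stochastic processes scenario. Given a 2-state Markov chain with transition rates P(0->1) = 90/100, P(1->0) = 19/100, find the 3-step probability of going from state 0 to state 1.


Computing P^3 by matrix multiplication.
P = [[0.1000, 0.9000], [0.1900, 0.8100]]
After raising P to the power 3:
P^3(0,1) = 0.8263

0.8263


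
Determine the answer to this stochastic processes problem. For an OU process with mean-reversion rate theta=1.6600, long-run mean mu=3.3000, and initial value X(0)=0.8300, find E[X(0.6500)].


E[X(t)] = mu + (X(0) - mu)*exp(-theta*t)
= 3.3000 + (0.8300 - 3.3000)*exp(-1.6600*0.6500)
= 3.3000 + -2.4700 * 0.3399
= 2.4604

2.4604


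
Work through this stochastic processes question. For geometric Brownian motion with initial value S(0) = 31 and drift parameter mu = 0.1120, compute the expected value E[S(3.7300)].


E[S(t)] = S(0) * exp(mu * t)
= 31 * exp(0.1120 * 3.7300)
= 31 * 1.5186
= 47.0752

47.0752


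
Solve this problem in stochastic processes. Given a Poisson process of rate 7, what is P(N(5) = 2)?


P(N(t)=k) = (lambda*t)^k * exp(-lambda*t) / k!
lambda*t = 35
= 35^2 * exp(-35) / 2!
= 1225 * 6.3051e-16 / 2
= 3.8619e-13

3.8619e-13


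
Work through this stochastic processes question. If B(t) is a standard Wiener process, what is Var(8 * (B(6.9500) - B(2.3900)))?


Var(alpha*(B(t)-B(s))) = alpha^2 * (t-s)
= 8^2 * (6.9500 - 2.3900)
= 64 * 4.5600
= 291.8400

291.8400


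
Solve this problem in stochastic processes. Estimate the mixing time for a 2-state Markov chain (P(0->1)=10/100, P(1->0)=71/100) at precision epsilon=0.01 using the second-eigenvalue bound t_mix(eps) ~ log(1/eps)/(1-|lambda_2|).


lambda_2 = |1 - p01 - p10| = |1 - 0.1000 - 0.7100| = 0.1900
t_mix ~ log(1/eps)/(1 - |lambda_2|)
= log(100)/(1 - 0.1900) = 4.6052/0.8100
= 5.6854

5.6854


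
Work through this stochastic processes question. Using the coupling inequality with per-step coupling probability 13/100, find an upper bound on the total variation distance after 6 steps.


TV distance bound <= (1-delta)^n
= (1 - 0.1300)^6
= 0.8700^6
= 0.4336

0.4336


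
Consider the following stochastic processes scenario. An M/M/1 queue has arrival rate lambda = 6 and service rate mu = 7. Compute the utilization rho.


rho = lambda/mu
= 6/7
= 0.8571

0.8571


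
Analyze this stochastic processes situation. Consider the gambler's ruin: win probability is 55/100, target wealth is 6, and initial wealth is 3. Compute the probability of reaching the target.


Gambler's ruin formula:
r = q/p = 0.4500/0.5500 = 0.8182
P(win) = (1 - r^i)/(1 - r^N)
= (1 - 0.8182^3)/(1 - 0.8182^6)
= 0.6461

0.6461


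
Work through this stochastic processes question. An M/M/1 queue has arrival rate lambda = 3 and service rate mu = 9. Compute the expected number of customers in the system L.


rho = 3/9 = 0.3333
L = rho/(1-rho)
= 0.3333/0.6667
= 0.5000

0.5000


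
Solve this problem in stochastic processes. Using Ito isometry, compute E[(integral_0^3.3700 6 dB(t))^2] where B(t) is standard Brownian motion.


By Ito isometry: E[(int f dB)^2] = int f^2 dt
= 6^2 * 3.3700
= 36 * 3.3700 = 121.3200

121.3200


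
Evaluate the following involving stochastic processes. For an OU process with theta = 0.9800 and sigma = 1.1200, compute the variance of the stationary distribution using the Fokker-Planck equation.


Stationary variance = sigma^2 / (2*theta)
= 1.1200^2 / (2*0.9800)
= 1.2544 / 1.9600
= 0.6400

0.6400


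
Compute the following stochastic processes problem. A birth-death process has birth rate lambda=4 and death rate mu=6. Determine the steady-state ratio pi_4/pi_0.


For birth-death process, pi_n/pi_0 = (lambda/mu)^n
= (4/6)^4
= 0.1975

0.1975


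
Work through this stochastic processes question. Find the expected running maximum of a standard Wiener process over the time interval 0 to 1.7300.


E(max B(s)) = sqrt(2t/pi)
= sqrt(2*1.7300/pi)
= sqrt(1.1014)
= 1.0495

1.0495


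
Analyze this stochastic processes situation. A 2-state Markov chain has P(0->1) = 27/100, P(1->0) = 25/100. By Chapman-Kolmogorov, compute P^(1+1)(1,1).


P^2 = P^1 * P^1
Computing via matrix multiplication of the transition matrix.
Entry (1,1) of P^2 = 0.6300

0.6300


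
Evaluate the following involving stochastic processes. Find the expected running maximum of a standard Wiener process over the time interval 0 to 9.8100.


E(max B(s)) = sqrt(2t/pi)
= sqrt(2*9.8100/pi)
= sqrt(6.2452)
= 2.4990

2.4990


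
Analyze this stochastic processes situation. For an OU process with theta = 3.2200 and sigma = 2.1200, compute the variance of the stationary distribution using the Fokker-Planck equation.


Stationary variance = sigma^2 / (2*theta)
= 2.1200^2 / (2*3.2200)
= 4.4944 / 6.4400
= 0.6979

0.6979


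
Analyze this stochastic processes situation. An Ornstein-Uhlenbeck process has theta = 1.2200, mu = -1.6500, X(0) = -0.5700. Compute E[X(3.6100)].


E[X(t)] = mu + (X(0) - mu)*exp(-theta*t)
= -1.6500 + (-0.5700 - -1.6500)*exp(-1.2200*3.6100)
= -1.6500 + 1.0800 * 0.0122
= -1.6368

-1.6368


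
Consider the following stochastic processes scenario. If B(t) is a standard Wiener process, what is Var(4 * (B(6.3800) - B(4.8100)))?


Var(alpha*(B(t)-B(s))) = alpha^2 * (t-s)
= 4^2 * (6.3800 - 4.8100)
= 16 * 1.5700
= 25.1200

25.1200


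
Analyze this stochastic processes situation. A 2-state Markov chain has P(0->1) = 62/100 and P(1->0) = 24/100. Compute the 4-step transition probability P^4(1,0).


Computing P^4 by matrix multiplication.
P = [[0.3800, 0.6200], [0.2400, 0.7600]]
After raising P to the power 4:
P^4(1,0) = 0.2790

0.2790


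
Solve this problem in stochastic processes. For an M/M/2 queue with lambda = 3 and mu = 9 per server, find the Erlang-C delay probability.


a = lambda/mu = 0.3333
rho = a/c = 0.1667
Erlang-C formula applied:
C(c,a) = 0.0476

0.0476


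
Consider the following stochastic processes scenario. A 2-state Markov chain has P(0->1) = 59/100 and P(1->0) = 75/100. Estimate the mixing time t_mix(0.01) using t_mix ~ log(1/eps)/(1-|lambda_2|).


lambda_2 = |1 - p01 - p10| = |1 - 0.5900 - 0.7500| = 0.3400
t_mix ~ log(1/eps)/(1 - |lambda_2|)
= log(100)/(1 - 0.3400) = 4.6052/0.6600
= 6.9775

6.9775


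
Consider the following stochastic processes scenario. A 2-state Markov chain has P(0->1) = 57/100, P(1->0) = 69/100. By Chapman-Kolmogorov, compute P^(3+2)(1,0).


P^5 = P^3 * P^2
Computing via matrix multiplication of the transition matrix.
Entry (1,0) of P^5 = 0.5483

0.5483


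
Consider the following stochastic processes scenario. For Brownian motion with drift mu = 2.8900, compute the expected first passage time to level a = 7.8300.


Expected first passage time = a/mu
= 7.8300/2.8900
= 2.7093

2.7093


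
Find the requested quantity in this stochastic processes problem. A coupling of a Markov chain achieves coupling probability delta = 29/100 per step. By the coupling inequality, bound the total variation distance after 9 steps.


TV distance bound <= (1-delta)^n
= (1 - 0.2900)^9
= 0.7100^9
= 0.0458

0.0458


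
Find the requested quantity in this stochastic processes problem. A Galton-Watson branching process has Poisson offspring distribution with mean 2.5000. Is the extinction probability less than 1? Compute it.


Since mu = 2.5000 > 1, extinction prob q < 1.
Solve s = exp(mu*(s-1)) iteratively.
q = 0.1074

0.1074


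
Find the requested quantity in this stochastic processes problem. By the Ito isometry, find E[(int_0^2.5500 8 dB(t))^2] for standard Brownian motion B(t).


By Ito isometry: E[(int f dB)^2] = int f^2 dt
= 8^2 * 2.5500
= 64 * 2.5500 = 163.2000

163.2000


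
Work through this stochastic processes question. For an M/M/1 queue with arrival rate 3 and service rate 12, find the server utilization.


rho = lambda/mu
= 3/12
= 0.2500

0.2500


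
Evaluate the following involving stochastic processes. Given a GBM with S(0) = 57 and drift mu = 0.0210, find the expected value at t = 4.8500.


E[S(t)] = S(0) * exp(mu * t)
= 57 * exp(0.0210 * 4.8500)
= 57 * 1.1072
= 63.1114

63.1114


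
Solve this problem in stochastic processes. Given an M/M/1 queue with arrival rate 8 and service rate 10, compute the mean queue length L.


rho = 8/10 = 0.8000
L = rho/(1-rho)
= 0.8000/0.2000
= 4.0000

4.0000


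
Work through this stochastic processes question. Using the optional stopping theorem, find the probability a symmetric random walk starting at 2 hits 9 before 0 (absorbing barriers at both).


By optional stopping theorem: E(M at tau) = M(0) = 2
P(hit 9)*9 + P(hit 0)*0 = 2
P(hit 9) = (2 - 0)/(9 - 0) = 2/9 = 0.2222

0.2222


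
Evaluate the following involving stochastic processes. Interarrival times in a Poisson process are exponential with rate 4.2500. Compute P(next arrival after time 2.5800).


P(X > t) = exp(-lambda * t)
= exp(-4.2500 * 2.5800)
= exp(-10.9650) = 1.7297e-05

1.7297e-05


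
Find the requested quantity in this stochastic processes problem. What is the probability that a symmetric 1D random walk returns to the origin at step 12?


P(S(12) = 0) = C(12,6) / 4^6
= 924 / 4096
= 0.2256

0.2256


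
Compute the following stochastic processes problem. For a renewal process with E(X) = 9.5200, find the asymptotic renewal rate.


Long-run renewal rate = 1/E(X)
= 1/9.5200
= 0.1050

0.1050


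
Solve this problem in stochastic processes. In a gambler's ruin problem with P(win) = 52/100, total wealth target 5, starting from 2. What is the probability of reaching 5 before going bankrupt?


Gambler's ruin formula:
r = q/p = 0.4800/0.5200 = 0.9231
P(win) = (1 - r^i)/(1 - r^N)
= (1 - 0.9231^2)/(1 - 0.9231^5)
= 0.4485

0.4485


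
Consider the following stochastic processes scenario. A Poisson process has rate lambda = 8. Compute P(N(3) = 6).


P(N(t)=k) = (lambda*t)^k * exp(-lambda*t) / k!
lambda*t = 24
= 24^6 * exp(-24) / 6!
= 191102976 * 3.7751e-11 / 720
= 1.0020e-05

1.0020e-05


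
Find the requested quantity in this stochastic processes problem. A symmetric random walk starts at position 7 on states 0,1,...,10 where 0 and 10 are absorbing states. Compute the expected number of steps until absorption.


For symmetric RW on 0,...,N with absorbing barriers, E(i) = i*(N-i)
E(7) = 7 * 3 = 21

21


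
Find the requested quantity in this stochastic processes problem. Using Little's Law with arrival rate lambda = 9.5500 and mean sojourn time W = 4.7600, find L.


Little's Law: L = lambda * W
= 9.5500 * 4.7600
= 45.4580

45.4580


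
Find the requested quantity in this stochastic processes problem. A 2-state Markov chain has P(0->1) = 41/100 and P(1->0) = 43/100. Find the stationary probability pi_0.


Stationary distribution: pi_0 = p10/(p01+p10), pi_1 = p01/(p01+p10)
p01 = 0.4100, p10 = 0.4300
pi_0 = 0.5119

0.5119


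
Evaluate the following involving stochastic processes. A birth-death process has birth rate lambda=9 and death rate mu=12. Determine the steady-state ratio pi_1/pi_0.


For birth-death process, pi_n/pi_0 = (lambda/mu)^n
= (9/12)^1
= 0.7500

0.7500


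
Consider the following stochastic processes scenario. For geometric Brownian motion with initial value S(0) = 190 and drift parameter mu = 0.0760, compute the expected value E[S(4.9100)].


E[S(t)] = S(0) * exp(mu * t)
= 190 * exp(0.0760 * 4.9100)
= 190 * 1.4523
= 275.9402

275.9402
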